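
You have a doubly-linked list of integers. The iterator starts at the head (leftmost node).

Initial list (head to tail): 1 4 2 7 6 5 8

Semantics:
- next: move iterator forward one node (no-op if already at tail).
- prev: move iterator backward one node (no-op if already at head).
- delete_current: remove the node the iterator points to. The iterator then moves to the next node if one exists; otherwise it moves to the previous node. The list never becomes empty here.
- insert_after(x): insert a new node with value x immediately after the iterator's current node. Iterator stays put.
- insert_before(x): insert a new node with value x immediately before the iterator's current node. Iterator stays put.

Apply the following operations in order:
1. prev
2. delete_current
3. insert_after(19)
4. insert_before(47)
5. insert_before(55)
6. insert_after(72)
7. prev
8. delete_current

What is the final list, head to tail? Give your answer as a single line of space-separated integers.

After 1 (prev): list=[1, 4, 2, 7, 6, 5, 8] cursor@1
After 2 (delete_current): list=[4, 2, 7, 6, 5, 8] cursor@4
After 3 (insert_after(19)): list=[4, 19, 2, 7, 6, 5, 8] cursor@4
After 4 (insert_before(47)): list=[47, 4, 19, 2, 7, 6, 5, 8] cursor@4
After 5 (insert_before(55)): list=[47, 55, 4, 19, 2, 7, 6, 5, 8] cursor@4
After 6 (insert_after(72)): list=[47, 55, 4, 72, 19, 2, 7, 6, 5, 8] cursor@4
After 7 (prev): list=[47, 55, 4, 72, 19, 2, 7, 6, 5, 8] cursor@55
After 8 (delete_current): list=[47, 4, 72, 19, 2, 7, 6, 5, 8] cursor@4

Answer: 47 4 72 19 2 7 6 5 8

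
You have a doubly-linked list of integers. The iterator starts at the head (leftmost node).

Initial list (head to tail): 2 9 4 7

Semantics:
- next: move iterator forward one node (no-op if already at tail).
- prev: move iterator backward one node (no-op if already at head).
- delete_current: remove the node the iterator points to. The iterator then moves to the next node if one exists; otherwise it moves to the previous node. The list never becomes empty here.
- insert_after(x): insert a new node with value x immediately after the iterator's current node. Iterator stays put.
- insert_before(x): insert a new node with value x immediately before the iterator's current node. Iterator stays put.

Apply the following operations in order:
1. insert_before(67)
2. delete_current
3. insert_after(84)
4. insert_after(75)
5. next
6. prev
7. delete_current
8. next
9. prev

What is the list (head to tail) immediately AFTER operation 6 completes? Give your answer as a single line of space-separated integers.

Answer: 67 9 75 84 4 7

Derivation:
After 1 (insert_before(67)): list=[67, 2, 9, 4, 7] cursor@2
After 2 (delete_current): list=[67, 9, 4, 7] cursor@9
After 3 (insert_after(84)): list=[67, 9, 84, 4, 7] cursor@9
After 4 (insert_after(75)): list=[67, 9, 75, 84, 4, 7] cursor@9
After 5 (next): list=[67, 9, 75, 84, 4, 7] cursor@75
After 6 (prev): list=[67, 9, 75, 84, 4, 7] cursor@9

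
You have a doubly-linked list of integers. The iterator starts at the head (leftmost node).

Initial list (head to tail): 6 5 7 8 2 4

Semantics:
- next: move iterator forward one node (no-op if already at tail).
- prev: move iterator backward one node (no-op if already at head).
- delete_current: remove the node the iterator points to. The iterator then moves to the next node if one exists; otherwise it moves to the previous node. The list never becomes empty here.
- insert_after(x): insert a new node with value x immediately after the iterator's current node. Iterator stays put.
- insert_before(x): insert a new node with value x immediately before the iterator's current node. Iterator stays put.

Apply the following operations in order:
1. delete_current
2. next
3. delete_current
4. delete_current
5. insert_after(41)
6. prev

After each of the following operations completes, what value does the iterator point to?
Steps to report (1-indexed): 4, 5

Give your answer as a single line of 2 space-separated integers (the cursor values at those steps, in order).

After 1 (delete_current): list=[5, 7, 8, 2, 4] cursor@5
After 2 (next): list=[5, 7, 8, 2, 4] cursor@7
After 3 (delete_current): list=[5, 8, 2, 4] cursor@8
After 4 (delete_current): list=[5, 2, 4] cursor@2
After 5 (insert_after(41)): list=[5, 2, 41, 4] cursor@2
After 6 (prev): list=[5, 2, 41, 4] cursor@5

Answer: 2 2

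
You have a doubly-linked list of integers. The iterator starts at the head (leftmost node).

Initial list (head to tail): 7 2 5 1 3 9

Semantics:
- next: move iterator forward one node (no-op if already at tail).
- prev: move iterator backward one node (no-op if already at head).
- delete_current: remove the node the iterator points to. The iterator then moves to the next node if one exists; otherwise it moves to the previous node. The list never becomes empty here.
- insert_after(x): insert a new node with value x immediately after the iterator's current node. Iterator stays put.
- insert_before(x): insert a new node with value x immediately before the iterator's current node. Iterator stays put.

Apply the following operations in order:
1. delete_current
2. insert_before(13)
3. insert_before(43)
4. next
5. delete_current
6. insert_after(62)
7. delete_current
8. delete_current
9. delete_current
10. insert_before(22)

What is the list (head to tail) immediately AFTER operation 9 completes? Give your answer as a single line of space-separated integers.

Answer: 13 43 2 9

Derivation:
After 1 (delete_current): list=[2, 5, 1, 3, 9] cursor@2
After 2 (insert_before(13)): list=[13, 2, 5, 1, 3, 9] cursor@2
After 3 (insert_before(43)): list=[13, 43, 2, 5, 1, 3, 9] cursor@2
After 4 (next): list=[13, 43, 2, 5, 1, 3, 9] cursor@5
After 5 (delete_current): list=[13, 43, 2, 1, 3, 9] cursor@1
After 6 (insert_after(62)): list=[13, 43, 2, 1, 62, 3, 9] cursor@1
After 7 (delete_current): list=[13, 43, 2, 62, 3, 9] cursor@62
After 8 (delete_current): list=[13, 43, 2, 3, 9] cursor@3
After 9 (delete_current): list=[13, 43, 2, 9] cursor@9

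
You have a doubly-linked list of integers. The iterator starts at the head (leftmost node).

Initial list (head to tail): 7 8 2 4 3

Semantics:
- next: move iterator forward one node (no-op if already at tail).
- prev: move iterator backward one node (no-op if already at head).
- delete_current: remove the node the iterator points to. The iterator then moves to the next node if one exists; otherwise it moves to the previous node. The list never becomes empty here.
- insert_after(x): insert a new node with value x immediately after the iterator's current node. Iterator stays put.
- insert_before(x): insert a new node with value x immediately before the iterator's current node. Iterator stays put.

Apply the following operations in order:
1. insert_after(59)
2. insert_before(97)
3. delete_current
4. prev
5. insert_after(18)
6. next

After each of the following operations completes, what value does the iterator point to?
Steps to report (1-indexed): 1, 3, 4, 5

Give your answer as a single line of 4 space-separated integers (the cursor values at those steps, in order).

Answer: 7 59 97 97

Derivation:
After 1 (insert_after(59)): list=[7, 59, 8, 2, 4, 3] cursor@7
After 2 (insert_before(97)): list=[97, 7, 59, 8, 2, 4, 3] cursor@7
After 3 (delete_current): list=[97, 59, 8, 2, 4, 3] cursor@59
After 4 (prev): list=[97, 59, 8, 2, 4, 3] cursor@97
After 5 (insert_after(18)): list=[97, 18, 59, 8, 2, 4, 3] cursor@97
After 6 (next): list=[97, 18, 59, 8, 2, 4, 3] cursor@18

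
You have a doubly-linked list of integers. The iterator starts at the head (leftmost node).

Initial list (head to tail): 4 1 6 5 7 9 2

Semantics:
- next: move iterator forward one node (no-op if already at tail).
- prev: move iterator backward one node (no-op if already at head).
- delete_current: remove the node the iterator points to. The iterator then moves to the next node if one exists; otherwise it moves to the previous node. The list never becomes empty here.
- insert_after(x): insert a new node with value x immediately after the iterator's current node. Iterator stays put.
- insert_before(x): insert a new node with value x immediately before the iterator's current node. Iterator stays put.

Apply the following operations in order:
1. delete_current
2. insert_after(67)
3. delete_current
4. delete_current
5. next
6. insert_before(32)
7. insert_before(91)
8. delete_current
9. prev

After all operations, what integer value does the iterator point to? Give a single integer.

After 1 (delete_current): list=[1, 6, 5, 7, 9, 2] cursor@1
After 2 (insert_after(67)): list=[1, 67, 6, 5, 7, 9, 2] cursor@1
After 3 (delete_current): list=[67, 6, 5, 7, 9, 2] cursor@67
After 4 (delete_current): list=[6, 5, 7, 9, 2] cursor@6
After 5 (next): list=[6, 5, 7, 9, 2] cursor@5
After 6 (insert_before(32)): list=[6, 32, 5, 7, 9, 2] cursor@5
After 7 (insert_before(91)): list=[6, 32, 91, 5, 7, 9, 2] cursor@5
After 8 (delete_current): list=[6, 32, 91, 7, 9, 2] cursor@7
After 9 (prev): list=[6, 32, 91, 7, 9, 2] cursor@91

Answer: 91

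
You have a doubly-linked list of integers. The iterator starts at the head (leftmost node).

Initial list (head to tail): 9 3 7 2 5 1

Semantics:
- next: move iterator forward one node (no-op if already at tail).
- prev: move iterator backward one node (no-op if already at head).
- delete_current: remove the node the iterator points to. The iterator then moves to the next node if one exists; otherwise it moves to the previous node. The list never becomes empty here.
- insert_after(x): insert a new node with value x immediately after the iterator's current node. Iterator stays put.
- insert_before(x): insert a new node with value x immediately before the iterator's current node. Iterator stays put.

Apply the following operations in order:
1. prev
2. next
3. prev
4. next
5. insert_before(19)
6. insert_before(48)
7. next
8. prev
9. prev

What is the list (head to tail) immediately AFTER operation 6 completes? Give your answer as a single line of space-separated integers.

Answer: 9 19 48 3 7 2 5 1

Derivation:
After 1 (prev): list=[9, 3, 7, 2, 5, 1] cursor@9
After 2 (next): list=[9, 3, 7, 2, 5, 1] cursor@3
After 3 (prev): list=[9, 3, 7, 2, 5, 1] cursor@9
After 4 (next): list=[9, 3, 7, 2, 5, 1] cursor@3
After 5 (insert_before(19)): list=[9, 19, 3, 7, 2, 5, 1] cursor@3
After 6 (insert_before(48)): list=[9, 19, 48, 3, 7, 2, 5, 1] cursor@3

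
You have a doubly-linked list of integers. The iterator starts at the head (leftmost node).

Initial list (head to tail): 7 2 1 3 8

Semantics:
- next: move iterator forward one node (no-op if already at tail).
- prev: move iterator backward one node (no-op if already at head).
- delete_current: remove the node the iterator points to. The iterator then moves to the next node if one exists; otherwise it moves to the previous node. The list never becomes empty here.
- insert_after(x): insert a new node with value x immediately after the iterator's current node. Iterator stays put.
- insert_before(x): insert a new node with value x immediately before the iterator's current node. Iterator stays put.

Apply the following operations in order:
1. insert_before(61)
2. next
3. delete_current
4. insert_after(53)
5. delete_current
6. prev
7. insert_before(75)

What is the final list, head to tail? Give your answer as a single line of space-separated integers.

Answer: 61 75 7 53 3 8

Derivation:
After 1 (insert_before(61)): list=[61, 7, 2, 1, 3, 8] cursor@7
After 2 (next): list=[61, 7, 2, 1, 3, 8] cursor@2
After 3 (delete_current): list=[61, 7, 1, 3, 8] cursor@1
After 4 (insert_after(53)): list=[61, 7, 1, 53, 3, 8] cursor@1
After 5 (delete_current): list=[61, 7, 53, 3, 8] cursor@53
After 6 (prev): list=[61, 7, 53, 3, 8] cursor@7
After 7 (insert_before(75)): list=[61, 75, 7, 53, 3, 8] cursor@7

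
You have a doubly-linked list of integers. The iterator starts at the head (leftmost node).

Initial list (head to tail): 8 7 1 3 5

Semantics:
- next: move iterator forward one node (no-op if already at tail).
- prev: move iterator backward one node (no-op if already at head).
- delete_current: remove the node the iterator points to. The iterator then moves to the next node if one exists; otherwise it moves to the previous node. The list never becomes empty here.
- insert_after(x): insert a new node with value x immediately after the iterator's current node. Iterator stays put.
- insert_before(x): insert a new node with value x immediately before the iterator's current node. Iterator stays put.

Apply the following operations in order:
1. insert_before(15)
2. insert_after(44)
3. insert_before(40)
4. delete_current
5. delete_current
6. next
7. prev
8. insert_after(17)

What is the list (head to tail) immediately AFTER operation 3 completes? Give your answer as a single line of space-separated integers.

Answer: 15 40 8 44 7 1 3 5

Derivation:
After 1 (insert_before(15)): list=[15, 8, 7, 1, 3, 5] cursor@8
After 2 (insert_after(44)): list=[15, 8, 44, 7, 1, 3, 5] cursor@8
After 3 (insert_before(40)): list=[15, 40, 8, 44, 7, 1, 3, 5] cursor@8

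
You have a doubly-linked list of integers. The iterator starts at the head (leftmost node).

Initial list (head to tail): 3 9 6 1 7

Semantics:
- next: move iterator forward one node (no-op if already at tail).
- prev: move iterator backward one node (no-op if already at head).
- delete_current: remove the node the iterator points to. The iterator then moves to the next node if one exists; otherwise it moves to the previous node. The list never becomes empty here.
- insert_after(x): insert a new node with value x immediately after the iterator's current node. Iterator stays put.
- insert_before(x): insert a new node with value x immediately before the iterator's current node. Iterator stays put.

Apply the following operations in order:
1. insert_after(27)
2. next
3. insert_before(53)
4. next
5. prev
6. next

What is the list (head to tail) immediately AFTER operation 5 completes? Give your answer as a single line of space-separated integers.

Answer: 3 53 27 9 6 1 7

Derivation:
After 1 (insert_after(27)): list=[3, 27, 9, 6, 1, 7] cursor@3
After 2 (next): list=[3, 27, 9, 6, 1, 7] cursor@27
After 3 (insert_before(53)): list=[3, 53, 27, 9, 6, 1, 7] cursor@27
After 4 (next): list=[3, 53, 27, 9, 6, 1, 7] cursor@9
After 5 (prev): list=[3, 53, 27, 9, 6, 1, 7] cursor@27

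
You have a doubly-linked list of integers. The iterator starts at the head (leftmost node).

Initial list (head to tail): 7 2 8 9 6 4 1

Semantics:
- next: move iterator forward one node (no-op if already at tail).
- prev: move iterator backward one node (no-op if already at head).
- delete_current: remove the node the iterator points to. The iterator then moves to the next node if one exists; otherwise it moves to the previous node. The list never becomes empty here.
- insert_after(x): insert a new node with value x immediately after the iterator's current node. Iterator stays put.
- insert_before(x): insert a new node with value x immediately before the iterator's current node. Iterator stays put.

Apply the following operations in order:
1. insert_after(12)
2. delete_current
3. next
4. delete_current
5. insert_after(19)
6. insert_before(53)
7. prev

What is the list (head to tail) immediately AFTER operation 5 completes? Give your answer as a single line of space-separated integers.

Answer: 12 8 19 9 6 4 1

Derivation:
After 1 (insert_after(12)): list=[7, 12, 2, 8, 9, 6, 4, 1] cursor@7
After 2 (delete_current): list=[12, 2, 8, 9, 6, 4, 1] cursor@12
After 3 (next): list=[12, 2, 8, 9, 6, 4, 1] cursor@2
After 4 (delete_current): list=[12, 8, 9, 6, 4, 1] cursor@8
After 5 (insert_after(19)): list=[12, 8, 19, 9, 6, 4, 1] cursor@8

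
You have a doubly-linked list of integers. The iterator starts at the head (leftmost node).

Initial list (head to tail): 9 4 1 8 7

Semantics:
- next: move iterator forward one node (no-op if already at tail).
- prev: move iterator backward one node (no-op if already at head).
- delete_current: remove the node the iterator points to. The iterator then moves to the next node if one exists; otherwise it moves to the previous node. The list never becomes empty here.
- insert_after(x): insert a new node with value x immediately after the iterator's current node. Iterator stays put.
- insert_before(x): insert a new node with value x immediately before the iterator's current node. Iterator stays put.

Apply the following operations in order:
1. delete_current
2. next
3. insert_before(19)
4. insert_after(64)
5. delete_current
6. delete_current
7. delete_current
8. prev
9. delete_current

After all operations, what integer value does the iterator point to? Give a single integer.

Answer: 7

Derivation:
After 1 (delete_current): list=[4, 1, 8, 7] cursor@4
After 2 (next): list=[4, 1, 8, 7] cursor@1
After 3 (insert_before(19)): list=[4, 19, 1, 8, 7] cursor@1
After 4 (insert_after(64)): list=[4, 19, 1, 64, 8, 7] cursor@1
After 5 (delete_current): list=[4, 19, 64, 8, 7] cursor@64
After 6 (delete_current): list=[4, 19, 8, 7] cursor@8
After 7 (delete_current): list=[4, 19, 7] cursor@7
After 8 (prev): list=[4, 19, 7] cursor@19
After 9 (delete_current): list=[4, 7] cursor@7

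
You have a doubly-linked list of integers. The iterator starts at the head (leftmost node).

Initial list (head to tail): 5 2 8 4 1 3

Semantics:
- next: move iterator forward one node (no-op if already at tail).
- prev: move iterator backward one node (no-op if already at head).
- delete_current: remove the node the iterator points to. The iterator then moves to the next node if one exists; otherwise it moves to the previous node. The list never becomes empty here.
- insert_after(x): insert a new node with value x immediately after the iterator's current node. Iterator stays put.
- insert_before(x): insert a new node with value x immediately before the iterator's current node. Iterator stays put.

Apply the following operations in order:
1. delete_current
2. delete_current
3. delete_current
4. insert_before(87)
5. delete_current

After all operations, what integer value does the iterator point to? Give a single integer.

Answer: 1

Derivation:
After 1 (delete_current): list=[2, 8, 4, 1, 3] cursor@2
After 2 (delete_current): list=[8, 4, 1, 3] cursor@8
After 3 (delete_current): list=[4, 1, 3] cursor@4
After 4 (insert_before(87)): list=[87, 4, 1, 3] cursor@4
After 5 (delete_current): list=[87, 1, 3] cursor@1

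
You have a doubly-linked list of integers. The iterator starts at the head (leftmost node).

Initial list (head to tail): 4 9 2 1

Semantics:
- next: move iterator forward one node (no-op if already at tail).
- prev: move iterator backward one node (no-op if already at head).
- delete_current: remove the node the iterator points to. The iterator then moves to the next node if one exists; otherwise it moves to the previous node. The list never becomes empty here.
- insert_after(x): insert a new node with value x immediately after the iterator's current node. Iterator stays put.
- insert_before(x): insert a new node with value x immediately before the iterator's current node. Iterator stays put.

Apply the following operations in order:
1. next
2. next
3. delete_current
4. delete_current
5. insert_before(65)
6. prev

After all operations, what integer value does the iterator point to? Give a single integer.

Answer: 65

Derivation:
After 1 (next): list=[4, 9, 2, 1] cursor@9
After 2 (next): list=[4, 9, 2, 1] cursor@2
After 3 (delete_current): list=[4, 9, 1] cursor@1
After 4 (delete_current): list=[4, 9] cursor@9
After 5 (insert_before(65)): list=[4, 65, 9] cursor@9
After 6 (prev): list=[4, 65, 9] cursor@65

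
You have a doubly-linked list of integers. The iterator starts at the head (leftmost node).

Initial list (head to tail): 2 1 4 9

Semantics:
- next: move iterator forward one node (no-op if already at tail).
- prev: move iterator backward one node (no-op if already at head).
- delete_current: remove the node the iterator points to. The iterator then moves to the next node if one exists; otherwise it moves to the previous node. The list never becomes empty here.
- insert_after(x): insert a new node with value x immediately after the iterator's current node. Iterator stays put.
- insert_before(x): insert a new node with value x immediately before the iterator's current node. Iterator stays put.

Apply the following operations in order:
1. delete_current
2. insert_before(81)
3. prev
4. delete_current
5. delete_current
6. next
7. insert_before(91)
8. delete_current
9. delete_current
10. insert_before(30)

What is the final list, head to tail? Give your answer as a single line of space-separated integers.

Answer: 30 4

Derivation:
After 1 (delete_current): list=[1, 4, 9] cursor@1
After 2 (insert_before(81)): list=[81, 1, 4, 9] cursor@1
After 3 (prev): list=[81, 1, 4, 9] cursor@81
After 4 (delete_current): list=[1, 4, 9] cursor@1
After 5 (delete_current): list=[4, 9] cursor@4
After 6 (next): list=[4, 9] cursor@9
After 7 (insert_before(91)): list=[4, 91, 9] cursor@9
After 8 (delete_current): list=[4, 91] cursor@91
After 9 (delete_current): list=[4] cursor@4
After 10 (insert_before(30)): list=[30, 4] cursor@4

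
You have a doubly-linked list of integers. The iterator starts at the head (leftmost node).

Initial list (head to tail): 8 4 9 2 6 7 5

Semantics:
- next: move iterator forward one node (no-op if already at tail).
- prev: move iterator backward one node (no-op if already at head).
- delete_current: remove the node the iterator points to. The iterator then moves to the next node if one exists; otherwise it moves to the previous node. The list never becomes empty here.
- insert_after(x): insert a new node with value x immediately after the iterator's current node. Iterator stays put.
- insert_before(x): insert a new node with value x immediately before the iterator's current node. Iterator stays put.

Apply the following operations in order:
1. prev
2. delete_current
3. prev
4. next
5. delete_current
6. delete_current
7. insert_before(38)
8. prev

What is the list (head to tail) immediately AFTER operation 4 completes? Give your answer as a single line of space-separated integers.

After 1 (prev): list=[8, 4, 9, 2, 6, 7, 5] cursor@8
After 2 (delete_current): list=[4, 9, 2, 6, 7, 5] cursor@4
After 3 (prev): list=[4, 9, 2, 6, 7, 5] cursor@4
After 4 (next): list=[4, 9, 2, 6, 7, 5] cursor@9

Answer: 4 9 2 6 7 5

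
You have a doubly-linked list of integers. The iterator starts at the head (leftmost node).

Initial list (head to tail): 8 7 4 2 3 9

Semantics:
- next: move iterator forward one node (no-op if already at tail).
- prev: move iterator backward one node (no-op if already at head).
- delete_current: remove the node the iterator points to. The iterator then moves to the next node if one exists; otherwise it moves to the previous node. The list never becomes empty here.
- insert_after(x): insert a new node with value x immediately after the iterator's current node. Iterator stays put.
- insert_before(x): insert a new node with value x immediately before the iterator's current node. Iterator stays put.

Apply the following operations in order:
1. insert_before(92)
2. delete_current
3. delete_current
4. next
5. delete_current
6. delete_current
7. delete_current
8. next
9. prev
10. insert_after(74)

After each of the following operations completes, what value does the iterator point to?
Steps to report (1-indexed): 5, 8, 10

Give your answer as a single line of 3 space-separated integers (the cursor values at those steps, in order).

Answer: 3 4 92

Derivation:
After 1 (insert_before(92)): list=[92, 8, 7, 4, 2, 3, 9] cursor@8
After 2 (delete_current): list=[92, 7, 4, 2, 3, 9] cursor@7
After 3 (delete_current): list=[92, 4, 2, 3, 9] cursor@4
After 4 (next): list=[92, 4, 2, 3, 9] cursor@2
After 5 (delete_current): list=[92, 4, 3, 9] cursor@3
After 6 (delete_current): list=[92, 4, 9] cursor@9
After 7 (delete_current): list=[92, 4] cursor@4
After 8 (next): list=[92, 4] cursor@4
After 9 (prev): list=[92, 4] cursor@92
After 10 (insert_after(74)): list=[92, 74, 4] cursor@92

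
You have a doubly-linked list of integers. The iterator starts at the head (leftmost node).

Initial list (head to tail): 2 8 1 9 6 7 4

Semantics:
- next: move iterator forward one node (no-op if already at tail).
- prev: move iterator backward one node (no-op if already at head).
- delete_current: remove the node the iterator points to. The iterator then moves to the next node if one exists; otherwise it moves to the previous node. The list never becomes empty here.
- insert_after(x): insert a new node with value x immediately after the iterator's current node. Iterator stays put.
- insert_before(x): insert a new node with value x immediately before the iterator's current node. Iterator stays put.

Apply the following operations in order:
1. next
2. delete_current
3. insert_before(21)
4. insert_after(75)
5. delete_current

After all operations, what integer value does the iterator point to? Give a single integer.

Answer: 75

Derivation:
After 1 (next): list=[2, 8, 1, 9, 6, 7, 4] cursor@8
After 2 (delete_current): list=[2, 1, 9, 6, 7, 4] cursor@1
After 3 (insert_before(21)): list=[2, 21, 1, 9, 6, 7, 4] cursor@1
After 4 (insert_after(75)): list=[2, 21, 1, 75, 9, 6, 7, 4] cursor@1
After 5 (delete_current): list=[2, 21, 75, 9, 6, 7, 4] cursor@75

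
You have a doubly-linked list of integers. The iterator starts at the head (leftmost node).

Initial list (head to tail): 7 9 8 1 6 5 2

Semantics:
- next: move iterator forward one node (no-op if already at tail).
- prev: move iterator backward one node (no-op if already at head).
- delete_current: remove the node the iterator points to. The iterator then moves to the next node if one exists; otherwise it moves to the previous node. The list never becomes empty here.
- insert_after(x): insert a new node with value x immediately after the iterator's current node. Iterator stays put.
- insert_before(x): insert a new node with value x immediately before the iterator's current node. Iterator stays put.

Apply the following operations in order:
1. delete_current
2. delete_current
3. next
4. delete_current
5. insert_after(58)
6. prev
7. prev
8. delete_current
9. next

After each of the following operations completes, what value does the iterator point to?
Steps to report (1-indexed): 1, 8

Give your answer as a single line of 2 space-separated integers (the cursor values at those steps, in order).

After 1 (delete_current): list=[9, 8, 1, 6, 5, 2] cursor@9
After 2 (delete_current): list=[8, 1, 6, 5, 2] cursor@8
After 3 (next): list=[8, 1, 6, 5, 2] cursor@1
After 4 (delete_current): list=[8, 6, 5, 2] cursor@6
After 5 (insert_after(58)): list=[8, 6, 58, 5, 2] cursor@6
After 6 (prev): list=[8, 6, 58, 5, 2] cursor@8
After 7 (prev): list=[8, 6, 58, 5, 2] cursor@8
After 8 (delete_current): list=[6, 58, 5, 2] cursor@6
After 9 (next): list=[6, 58, 5, 2] cursor@58

Answer: 9 6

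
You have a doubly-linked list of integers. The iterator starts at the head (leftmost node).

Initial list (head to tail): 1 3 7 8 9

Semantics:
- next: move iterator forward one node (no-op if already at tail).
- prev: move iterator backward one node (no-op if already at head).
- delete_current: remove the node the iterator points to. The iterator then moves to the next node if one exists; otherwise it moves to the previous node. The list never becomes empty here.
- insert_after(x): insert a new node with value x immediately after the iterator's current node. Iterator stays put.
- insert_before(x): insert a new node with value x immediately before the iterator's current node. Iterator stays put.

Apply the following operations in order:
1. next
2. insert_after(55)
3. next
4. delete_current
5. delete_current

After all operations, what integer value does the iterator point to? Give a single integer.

Answer: 8

Derivation:
After 1 (next): list=[1, 3, 7, 8, 9] cursor@3
After 2 (insert_after(55)): list=[1, 3, 55, 7, 8, 9] cursor@3
After 3 (next): list=[1, 3, 55, 7, 8, 9] cursor@55
After 4 (delete_current): list=[1, 3, 7, 8, 9] cursor@7
After 5 (delete_current): list=[1, 3, 8, 9] cursor@8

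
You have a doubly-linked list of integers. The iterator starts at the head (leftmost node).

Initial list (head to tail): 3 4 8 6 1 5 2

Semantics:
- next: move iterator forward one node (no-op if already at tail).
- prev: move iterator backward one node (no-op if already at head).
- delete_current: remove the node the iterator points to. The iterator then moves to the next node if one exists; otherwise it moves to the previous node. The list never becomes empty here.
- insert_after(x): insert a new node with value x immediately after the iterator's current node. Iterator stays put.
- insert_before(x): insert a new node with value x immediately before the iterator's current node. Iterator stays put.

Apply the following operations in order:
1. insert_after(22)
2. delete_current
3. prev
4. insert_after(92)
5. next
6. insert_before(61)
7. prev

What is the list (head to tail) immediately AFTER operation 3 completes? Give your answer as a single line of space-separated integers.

Answer: 22 4 8 6 1 5 2

Derivation:
After 1 (insert_after(22)): list=[3, 22, 4, 8, 6, 1, 5, 2] cursor@3
After 2 (delete_current): list=[22, 4, 8, 6, 1, 5, 2] cursor@22
After 3 (prev): list=[22, 4, 8, 6, 1, 5, 2] cursor@22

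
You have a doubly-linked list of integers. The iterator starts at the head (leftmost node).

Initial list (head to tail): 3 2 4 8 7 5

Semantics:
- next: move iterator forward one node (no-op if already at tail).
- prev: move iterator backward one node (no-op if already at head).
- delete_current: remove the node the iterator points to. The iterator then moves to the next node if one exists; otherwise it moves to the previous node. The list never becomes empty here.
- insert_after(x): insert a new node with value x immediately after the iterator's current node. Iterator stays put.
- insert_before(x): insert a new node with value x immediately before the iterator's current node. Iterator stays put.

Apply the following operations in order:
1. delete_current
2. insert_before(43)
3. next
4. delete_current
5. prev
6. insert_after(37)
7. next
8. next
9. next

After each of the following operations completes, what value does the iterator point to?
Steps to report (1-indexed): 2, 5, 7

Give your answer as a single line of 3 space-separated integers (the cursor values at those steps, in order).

Answer: 2 2 37

Derivation:
After 1 (delete_current): list=[2, 4, 8, 7, 5] cursor@2
After 2 (insert_before(43)): list=[43, 2, 4, 8, 7, 5] cursor@2
After 3 (next): list=[43, 2, 4, 8, 7, 5] cursor@4
After 4 (delete_current): list=[43, 2, 8, 7, 5] cursor@8
After 5 (prev): list=[43, 2, 8, 7, 5] cursor@2
After 6 (insert_after(37)): list=[43, 2, 37, 8, 7, 5] cursor@2
After 7 (next): list=[43, 2, 37, 8, 7, 5] cursor@37
After 8 (next): list=[43, 2, 37, 8, 7, 5] cursor@8
After 9 (next): list=[43, 2, 37, 8, 7, 5] cursor@7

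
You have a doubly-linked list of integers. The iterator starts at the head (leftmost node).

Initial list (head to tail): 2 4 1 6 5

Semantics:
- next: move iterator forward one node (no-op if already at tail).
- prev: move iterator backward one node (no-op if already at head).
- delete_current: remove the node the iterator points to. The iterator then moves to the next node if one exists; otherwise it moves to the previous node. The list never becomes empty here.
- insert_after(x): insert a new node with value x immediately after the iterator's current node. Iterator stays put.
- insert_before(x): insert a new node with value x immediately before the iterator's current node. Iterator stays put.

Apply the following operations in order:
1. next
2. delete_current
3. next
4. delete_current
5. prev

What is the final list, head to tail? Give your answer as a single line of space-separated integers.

Answer: 2 1 5

Derivation:
After 1 (next): list=[2, 4, 1, 6, 5] cursor@4
After 2 (delete_current): list=[2, 1, 6, 5] cursor@1
After 3 (next): list=[2, 1, 6, 5] cursor@6
After 4 (delete_current): list=[2, 1, 5] cursor@5
After 5 (prev): list=[2, 1, 5] cursor@1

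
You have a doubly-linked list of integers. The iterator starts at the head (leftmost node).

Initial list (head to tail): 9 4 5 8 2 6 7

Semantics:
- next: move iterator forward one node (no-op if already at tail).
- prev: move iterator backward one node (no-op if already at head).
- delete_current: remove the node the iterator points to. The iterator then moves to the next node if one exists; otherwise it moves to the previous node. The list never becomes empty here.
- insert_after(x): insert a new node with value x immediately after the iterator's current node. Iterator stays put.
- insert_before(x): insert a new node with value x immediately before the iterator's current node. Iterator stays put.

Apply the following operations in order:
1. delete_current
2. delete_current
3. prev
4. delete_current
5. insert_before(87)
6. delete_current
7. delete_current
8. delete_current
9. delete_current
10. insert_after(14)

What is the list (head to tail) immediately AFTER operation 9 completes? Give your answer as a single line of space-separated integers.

After 1 (delete_current): list=[4, 5, 8, 2, 6, 7] cursor@4
After 2 (delete_current): list=[5, 8, 2, 6, 7] cursor@5
After 3 (prev): list=[5, 8, 2, 6, 7] cursor@5
After 4 (delete_current): list=[8, 2, 6, 7] cursor@8
After 5 (insert_before(87)): list=[87, 8, 2, 6, 7] cursor@8
After 6 (delete_current): list=[87, 2, 6, 7] cursor@2
After 7 (delete_current): list=[87, 6, 7] cursor@6
After 8 (delete_current): list=[87, 7] cursor@7
After 9 (delete_current): list=[87] cursor@87

Answer: 87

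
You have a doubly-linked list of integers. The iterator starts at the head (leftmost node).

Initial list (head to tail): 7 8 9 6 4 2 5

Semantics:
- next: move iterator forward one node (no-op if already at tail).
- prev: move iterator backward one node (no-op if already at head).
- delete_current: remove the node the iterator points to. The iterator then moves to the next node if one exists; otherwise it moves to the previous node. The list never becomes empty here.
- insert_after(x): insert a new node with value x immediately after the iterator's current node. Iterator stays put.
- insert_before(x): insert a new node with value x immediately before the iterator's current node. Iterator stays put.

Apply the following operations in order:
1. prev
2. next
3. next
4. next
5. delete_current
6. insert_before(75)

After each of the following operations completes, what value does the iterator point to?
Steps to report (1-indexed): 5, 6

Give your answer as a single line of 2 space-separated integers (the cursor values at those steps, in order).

After 1 (prev): list=[7, 8, 9, 6, 4, 2, 5] cursor@7
After 2 (next): list=[7, 8, 9, 6, 4, 2, 5] cursor@8
After 3 (next): list=[7, 8, 9, 6, 4, 2, 5] cursor@9
After 4 (next): list=[7, 8, 9, 6, 4, 2, 5] cursor@6
After 5 (delete_current): list=[7, 8, 9, 4, 2, 5] cursor@4
After 6 (insert_before(75)): list=[7, 8, 9, 75, 4, 2, 5] cursor@4

Answer: 4 4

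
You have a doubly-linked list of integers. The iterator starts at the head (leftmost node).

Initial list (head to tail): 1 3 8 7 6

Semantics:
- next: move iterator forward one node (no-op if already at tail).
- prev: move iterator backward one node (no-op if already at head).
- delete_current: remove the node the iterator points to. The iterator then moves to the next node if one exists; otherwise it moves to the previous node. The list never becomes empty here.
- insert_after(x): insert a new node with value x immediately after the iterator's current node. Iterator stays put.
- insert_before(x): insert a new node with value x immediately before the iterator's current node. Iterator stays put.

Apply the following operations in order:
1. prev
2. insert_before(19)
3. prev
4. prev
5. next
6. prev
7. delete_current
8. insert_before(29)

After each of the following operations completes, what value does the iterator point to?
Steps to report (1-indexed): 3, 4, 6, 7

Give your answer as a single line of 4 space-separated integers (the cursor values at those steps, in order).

Answer: 19 19 19 1

Derivation:
After 1 (prev): list=[1, 3, 8, 7, 6] cursor@1
After 2 (insert_before(19)): list=[19, 1, 3, 8, 7, 6] cursor@1
After 3 (prev): list=[19, 1, 3, 8, 7, 6] cursor@19
After 4 (prev): list=[19, 1, 3, 8, 7, 6] cursor@19
After 5 (next): list=[19, 1, 3, 8, 7, 6] cursor@1
After 6 (prev): list=[19, 1, 3, 8, 7, 6] cursor@19
After 7 (delete_current): list=[1, 3, 8, 7, 6] cursor@1
After 8 (insert_before(29)): list=[29, 1, 3, 8, 7, 6] cursor@1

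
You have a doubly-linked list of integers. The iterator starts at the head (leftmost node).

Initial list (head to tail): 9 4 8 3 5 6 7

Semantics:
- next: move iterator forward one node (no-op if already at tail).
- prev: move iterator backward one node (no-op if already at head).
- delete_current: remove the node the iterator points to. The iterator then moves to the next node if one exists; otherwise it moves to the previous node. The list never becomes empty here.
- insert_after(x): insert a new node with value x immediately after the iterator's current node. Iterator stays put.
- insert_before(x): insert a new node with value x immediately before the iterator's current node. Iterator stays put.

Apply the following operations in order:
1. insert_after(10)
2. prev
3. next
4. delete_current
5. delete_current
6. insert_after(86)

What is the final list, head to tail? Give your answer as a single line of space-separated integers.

Answer: 9 8 86 3 5 6 7

Derivation:
After 1 (insert_after(10)): list=[9, 10, 4, 8, 3, 5, 6, 7] cursor@9
After 2 (prev): list=[9, 10, 4, 8, 3, 5, 6, 7] cursor@9
After 3 (next): list=[9, 10, 4, 8, 3, 5, 6, 7] cursor@10
After 4 (delete_current): list=[9, 4, 8, 3, 5, 6, 7] cursor@4
After 5 (delete_current): list=[9, 8, 3, 5, 6, 7] cursor@8
After 6 (insert_after(86)): list=[9, 8, 86, 3, 5, 6, 7] cursor@8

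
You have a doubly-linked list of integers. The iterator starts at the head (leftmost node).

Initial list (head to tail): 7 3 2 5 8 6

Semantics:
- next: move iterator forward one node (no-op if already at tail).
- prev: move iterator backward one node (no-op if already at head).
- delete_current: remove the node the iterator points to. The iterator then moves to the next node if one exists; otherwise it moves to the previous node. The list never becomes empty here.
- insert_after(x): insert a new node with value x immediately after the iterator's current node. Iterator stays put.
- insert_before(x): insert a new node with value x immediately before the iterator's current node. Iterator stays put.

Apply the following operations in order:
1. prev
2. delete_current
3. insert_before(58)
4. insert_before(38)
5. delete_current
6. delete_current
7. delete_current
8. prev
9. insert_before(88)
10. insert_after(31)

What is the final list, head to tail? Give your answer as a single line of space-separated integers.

Answer: 58 88 38 31 8 6

Derivation:
After 1 (prev): list=[7, 3, 2, 5, 8, 6] cursor@7
After 2 (delete_current): list=[3, 2, 5, 8, 6] cursor@3
After 3 (insert_before(58)): list=[58, 3, 2, 5, 8, 6] cursor@3
After 4 (insert_before(38)): list=[58, 38, 3, 2, 5, 8, 6] cursor@3
After 5 (delete_current): list=[58, 38, 2, 5, 8, 6] cursor@2
After 6 (delete_current): list=[58, 38, 5, 8, 6] cursor@5
After 7 (delete_current): list=[58, 38, 8, 6] cursor@8
After 8 (prev): list=[58, 38, 8, 6] cursor@38
After 9 (insert_before(88)): list=[58, 88, 38, 8, 6] cursor@38
After 10 (insert_after(31)): list=[58, 88, 38, 31, 8, 6] cursor@38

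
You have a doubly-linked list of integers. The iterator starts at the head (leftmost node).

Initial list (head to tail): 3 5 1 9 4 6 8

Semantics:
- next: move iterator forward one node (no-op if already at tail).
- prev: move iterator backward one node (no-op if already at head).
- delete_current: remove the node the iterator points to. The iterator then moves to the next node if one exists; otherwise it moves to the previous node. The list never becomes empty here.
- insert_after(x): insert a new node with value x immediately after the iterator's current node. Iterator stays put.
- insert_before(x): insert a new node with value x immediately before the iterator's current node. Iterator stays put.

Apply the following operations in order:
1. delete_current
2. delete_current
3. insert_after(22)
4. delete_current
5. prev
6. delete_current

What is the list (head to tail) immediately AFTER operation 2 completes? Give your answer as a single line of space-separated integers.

Answer: 1 9 4 6 8

Derivation:
After 1 (delete_current): list=[5, 1, 9, 4, 6, 8] cursor@5
After 2 (delete_current): list=[1, 9, 4, 6, 8] cursor@1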